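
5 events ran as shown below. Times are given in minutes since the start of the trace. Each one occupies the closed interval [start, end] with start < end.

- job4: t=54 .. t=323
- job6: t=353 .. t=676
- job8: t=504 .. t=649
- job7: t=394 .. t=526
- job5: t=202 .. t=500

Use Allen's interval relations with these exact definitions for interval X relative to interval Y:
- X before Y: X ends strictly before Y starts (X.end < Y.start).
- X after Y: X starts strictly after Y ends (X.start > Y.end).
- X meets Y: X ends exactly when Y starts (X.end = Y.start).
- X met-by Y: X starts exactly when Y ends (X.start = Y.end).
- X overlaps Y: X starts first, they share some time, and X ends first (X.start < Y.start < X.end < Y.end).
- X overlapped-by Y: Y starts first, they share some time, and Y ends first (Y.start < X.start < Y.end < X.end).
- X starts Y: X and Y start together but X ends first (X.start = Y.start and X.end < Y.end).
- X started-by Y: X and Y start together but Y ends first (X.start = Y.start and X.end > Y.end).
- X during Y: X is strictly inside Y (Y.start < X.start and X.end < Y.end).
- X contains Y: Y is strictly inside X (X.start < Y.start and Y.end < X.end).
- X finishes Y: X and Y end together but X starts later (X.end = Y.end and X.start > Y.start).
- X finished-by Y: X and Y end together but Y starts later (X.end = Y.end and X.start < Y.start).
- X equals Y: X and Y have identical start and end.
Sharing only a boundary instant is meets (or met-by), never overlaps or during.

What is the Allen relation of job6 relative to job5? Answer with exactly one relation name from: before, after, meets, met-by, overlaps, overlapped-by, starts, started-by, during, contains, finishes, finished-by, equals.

job6 = [t=353, t=676]; job5 = [t=202, t=500].
Compare endpoints: job6.start > job5.start, job6.start < job5.end, job6.end > job5.start, job6.end > job5.end.
That pattern is 'overlapped-by'.

overlapped-by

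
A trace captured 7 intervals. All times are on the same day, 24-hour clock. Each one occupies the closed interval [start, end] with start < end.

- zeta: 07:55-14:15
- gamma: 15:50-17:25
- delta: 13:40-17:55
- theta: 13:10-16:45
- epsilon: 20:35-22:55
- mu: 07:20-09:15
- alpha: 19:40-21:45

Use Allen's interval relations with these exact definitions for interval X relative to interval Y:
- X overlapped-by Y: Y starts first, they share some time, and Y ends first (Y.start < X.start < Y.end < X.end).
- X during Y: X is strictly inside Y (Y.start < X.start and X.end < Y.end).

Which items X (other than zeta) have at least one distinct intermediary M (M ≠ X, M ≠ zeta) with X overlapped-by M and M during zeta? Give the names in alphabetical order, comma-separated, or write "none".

Target zeta = [07:55, 14:15].
Intermediaries M with M during zeta: none.
Union: none.

none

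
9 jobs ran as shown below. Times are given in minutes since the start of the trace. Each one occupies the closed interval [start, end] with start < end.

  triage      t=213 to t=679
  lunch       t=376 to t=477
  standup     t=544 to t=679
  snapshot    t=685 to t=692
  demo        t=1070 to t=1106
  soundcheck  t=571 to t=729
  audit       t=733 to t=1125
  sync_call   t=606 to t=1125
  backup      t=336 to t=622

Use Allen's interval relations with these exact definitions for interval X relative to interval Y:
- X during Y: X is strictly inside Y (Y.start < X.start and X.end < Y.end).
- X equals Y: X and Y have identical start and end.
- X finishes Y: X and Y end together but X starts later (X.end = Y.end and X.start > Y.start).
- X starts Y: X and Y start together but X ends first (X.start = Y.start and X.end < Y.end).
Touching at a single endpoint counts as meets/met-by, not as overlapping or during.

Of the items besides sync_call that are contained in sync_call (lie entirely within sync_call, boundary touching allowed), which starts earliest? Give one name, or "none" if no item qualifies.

snapshot

Target sync_call = [t=606, t=1125].
audit [t=733, t=1125] → finishes → candidate.
backup [t=336, t=622] → overlaps → excluded.
demo [t=1070, t=1106] → during → candidate.
lunch [t=376, t=477] → before → excluded.
snapshot [t=685, t=692] → during → candidate.
soundcheck [t=571, t=729] → overlaps → excluded.
standup [t=544, t=679] → overlaps → excluded.
triage [t=213, t=679] → overlaps → excluded.
Among candidates, earliest start is t=685 → snapshot.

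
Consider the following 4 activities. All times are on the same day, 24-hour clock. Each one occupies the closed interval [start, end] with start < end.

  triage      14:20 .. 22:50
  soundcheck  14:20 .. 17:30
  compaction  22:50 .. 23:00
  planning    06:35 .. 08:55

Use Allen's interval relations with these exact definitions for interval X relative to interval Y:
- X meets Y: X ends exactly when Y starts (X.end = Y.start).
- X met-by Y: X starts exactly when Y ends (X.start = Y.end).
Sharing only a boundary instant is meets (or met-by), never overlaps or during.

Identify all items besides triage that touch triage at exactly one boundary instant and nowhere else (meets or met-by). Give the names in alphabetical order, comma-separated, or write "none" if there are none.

Target triage = [14:20, 22:50].
compaction [22:50, 23:00] → met-by → yes.
planning [06:35, 08:55] → before → no.
soundcheck [14:20, 17:30] → starts → no.
Result: compaction.

compaction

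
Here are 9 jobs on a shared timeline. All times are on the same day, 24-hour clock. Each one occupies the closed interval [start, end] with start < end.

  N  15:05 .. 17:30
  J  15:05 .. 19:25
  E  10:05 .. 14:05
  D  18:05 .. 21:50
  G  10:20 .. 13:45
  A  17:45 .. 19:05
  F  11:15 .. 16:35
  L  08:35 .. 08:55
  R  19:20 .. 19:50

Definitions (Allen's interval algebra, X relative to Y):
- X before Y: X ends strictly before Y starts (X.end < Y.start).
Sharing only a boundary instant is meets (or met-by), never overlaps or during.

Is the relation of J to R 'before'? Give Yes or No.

J = [15:05, 19:25], R = [19:20, 19:50].
Actual relation of J to R: overlaps.
Asked whether 'before' holds → No.

No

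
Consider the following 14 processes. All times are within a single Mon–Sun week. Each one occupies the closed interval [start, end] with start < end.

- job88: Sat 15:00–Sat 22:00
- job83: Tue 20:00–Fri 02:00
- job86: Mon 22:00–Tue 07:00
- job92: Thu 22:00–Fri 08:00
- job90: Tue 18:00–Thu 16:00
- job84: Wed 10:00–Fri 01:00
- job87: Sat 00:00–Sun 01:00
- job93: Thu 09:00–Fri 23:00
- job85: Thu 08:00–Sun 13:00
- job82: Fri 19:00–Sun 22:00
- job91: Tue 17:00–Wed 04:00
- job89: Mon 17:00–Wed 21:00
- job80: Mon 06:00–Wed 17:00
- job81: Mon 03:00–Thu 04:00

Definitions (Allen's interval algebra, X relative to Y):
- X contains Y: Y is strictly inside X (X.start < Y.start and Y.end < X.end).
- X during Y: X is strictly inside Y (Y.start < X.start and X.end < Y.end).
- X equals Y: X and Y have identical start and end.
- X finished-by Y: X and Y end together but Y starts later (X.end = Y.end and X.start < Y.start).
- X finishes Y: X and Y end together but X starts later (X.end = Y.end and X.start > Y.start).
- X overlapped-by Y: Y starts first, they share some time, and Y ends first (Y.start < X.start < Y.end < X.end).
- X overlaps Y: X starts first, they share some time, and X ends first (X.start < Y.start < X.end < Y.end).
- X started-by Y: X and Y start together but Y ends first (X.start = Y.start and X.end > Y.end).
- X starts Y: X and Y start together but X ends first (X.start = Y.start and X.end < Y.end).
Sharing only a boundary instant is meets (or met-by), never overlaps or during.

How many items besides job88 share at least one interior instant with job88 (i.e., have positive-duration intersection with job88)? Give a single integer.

3

Target job88 = [Sat 15:00, Sat 22:00].
job80 [Mon 06:00, Wed 17:00] → before → no.
job81 [Mon 03:00, Thu 04:00] → before → no.
job82 [Fri 19:00, Sun 22:00] → contains → counts.
job83 [Tue 20:00, Fri 02:00] → before → no.
job84 [Wed 10:00, Fri 01:00] → before → no.
job85 [Thu 08:00, Sun 13:00] → contains → counts.
job86 [Mon 22:00, Tue 07:00] → before → no.
job87 [Sat 00:00, Sun 01:00] → contains → counts.
job89 [Mon 17:00, Wed 21:00] → before → no.
job90 [Tue 18:00, Thu 16:00] → before → no.
job91 [Tue 17:00, Wed 04:00] → before → no.
job92 [Thu 22:00, Fri 08:00] → before → no.
job93 [Thu 09:00, Fri 23:00] → before → no.
Total: 3.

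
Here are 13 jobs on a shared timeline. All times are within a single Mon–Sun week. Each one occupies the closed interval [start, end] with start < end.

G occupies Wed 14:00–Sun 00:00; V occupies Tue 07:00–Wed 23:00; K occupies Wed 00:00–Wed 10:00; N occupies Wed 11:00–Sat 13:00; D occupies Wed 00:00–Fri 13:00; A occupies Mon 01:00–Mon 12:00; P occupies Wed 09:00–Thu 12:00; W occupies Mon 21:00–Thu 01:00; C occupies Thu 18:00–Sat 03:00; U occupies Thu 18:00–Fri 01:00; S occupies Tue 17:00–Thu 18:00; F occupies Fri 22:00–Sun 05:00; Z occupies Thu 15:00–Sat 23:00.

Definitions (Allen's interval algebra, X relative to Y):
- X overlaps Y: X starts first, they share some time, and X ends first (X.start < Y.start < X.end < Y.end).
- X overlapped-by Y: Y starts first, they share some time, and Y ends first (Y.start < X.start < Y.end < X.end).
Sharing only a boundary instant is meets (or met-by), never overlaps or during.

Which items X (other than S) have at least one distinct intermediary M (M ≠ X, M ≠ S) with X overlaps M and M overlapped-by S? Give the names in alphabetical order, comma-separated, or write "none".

D, N, P, V, W

Target S = [Tue 17:00, Thu 18:00].
Intermediaries M with M overlapped-by S: D, G, N, Z.
Via D — items with X overlaps D: V, W.
Via G — items with X overlaps G: D, N, P, V, W.
Via N — items with X overlaps N: D, P, V, W.
Via Z — items with X overlaps Z: D, N.
Union: D, N, P, V, W.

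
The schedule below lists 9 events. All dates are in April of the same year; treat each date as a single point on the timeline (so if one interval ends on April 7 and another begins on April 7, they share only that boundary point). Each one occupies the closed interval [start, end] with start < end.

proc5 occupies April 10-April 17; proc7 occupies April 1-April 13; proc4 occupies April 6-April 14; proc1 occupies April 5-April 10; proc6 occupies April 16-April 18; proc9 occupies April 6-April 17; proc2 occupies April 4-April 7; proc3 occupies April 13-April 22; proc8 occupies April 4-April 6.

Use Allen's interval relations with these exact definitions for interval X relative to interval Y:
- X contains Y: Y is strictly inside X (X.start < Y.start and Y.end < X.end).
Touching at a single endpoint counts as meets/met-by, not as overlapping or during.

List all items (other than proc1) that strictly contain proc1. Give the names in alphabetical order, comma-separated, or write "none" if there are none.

proc7

Target proc1 = [April 5, April 10].
proc2 [April 4, April 7] → overlaps → no.
proc3 [April 13, April 22] → after → no.
proc4 [April 6, April 14] → overlapped-by → no.
proc5 [April 10, April 17] → met-by → no.
proc6 [April 16, April 18] → after → no.
proc7 [April 1, April 13] → contains → yes.
proc8 [April 4, April 6] → overlaps → no.
proc9 [April 6, April 17] → overlapped-by → no.
Result: proc7.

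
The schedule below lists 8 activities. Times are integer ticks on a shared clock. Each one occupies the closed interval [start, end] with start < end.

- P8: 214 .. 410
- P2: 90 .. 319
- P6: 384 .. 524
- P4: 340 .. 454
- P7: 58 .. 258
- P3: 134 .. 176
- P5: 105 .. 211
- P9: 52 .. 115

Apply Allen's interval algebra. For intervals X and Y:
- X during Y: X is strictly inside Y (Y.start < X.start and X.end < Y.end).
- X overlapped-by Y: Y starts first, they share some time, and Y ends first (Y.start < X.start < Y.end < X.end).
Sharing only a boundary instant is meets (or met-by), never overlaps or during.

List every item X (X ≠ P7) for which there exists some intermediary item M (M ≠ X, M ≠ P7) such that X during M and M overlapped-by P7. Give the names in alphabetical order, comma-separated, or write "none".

Target P7 = [58, 258].
Intermediaries M with M overlapped-by P7: P2, P8.
Via P2 — items with X during P2: P3, P5.
Via P8 — items with X during P8: none.
Union: P3, P5.

P3, P5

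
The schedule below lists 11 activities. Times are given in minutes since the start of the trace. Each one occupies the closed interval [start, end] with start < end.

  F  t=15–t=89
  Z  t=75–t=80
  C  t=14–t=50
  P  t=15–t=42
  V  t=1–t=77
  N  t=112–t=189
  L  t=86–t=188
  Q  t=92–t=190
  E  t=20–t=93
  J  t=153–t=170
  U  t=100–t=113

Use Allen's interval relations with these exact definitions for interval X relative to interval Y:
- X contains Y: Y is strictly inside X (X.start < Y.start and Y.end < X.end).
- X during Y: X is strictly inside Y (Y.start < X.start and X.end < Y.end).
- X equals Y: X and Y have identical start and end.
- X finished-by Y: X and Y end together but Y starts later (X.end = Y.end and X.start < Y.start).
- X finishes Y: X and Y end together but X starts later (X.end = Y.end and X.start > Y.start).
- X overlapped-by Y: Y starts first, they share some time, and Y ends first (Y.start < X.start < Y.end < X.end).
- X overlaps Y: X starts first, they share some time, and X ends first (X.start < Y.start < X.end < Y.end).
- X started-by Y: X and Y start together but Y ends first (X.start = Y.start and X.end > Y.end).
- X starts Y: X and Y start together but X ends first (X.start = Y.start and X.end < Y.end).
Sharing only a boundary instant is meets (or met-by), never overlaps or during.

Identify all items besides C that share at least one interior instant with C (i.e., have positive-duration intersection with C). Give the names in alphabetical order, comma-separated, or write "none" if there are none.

Target C = [t=14, t=50].
E [t=20, t=93] → overlapped-by → yes.
F [t=15, t=89] → overlapped-by → yes.
J [t=153, t=170] → after → no.
L [t=86, t=188] → after → no.
N [t=112, t=189] → after → no.
P [t=15, t=42] → during → yes.
Q [t=92, t=190] → after → no.
U [t=100, t=113] → after → no.
V [t=1, t=77] → contains → yes.
Z [t=75, t=80] → after → no.
Result: E, F, P, V.

E, F, P, V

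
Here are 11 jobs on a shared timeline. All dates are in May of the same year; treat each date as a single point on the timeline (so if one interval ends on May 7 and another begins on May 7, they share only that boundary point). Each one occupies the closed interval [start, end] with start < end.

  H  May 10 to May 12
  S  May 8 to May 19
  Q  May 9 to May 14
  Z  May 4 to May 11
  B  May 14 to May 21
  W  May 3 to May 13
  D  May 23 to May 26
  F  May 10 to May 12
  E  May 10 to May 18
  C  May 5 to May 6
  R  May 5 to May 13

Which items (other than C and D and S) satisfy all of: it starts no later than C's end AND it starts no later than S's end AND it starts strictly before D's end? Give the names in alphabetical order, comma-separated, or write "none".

R, W, Z

Conditions: its start is no later than C's end (X.start <= May 6) AND its start is no later than S's end (X.start <= May 19) AND its start is strictly before D's end (X.start < May 26).
B: start May 14 <= May 6? ✗; start May 14 <= May 19? ✓; start May 14 < May 26? ✓ → no.
E: start May 10 <= May 6? ✗; start May 10 <= May 19? ✓; start May 10 < May 26? ✓ → no.
F: start May 10 <= May 6? ✗; start May 10 <= May 19? ✓; start May 10 < May 26? ✓ → no.
H: start May 10 <= May 6? ✗; start May 10 <= May 19? ✓; start May 10 < May 26? ✓ → no.
Q: start May 9 <= May 6? ✗; start May 9 <= May 19? ✓; start May 9 < May 26? ✓ → no.
R: start May 5 <= May 6? ✓; start May 5 <= May 19? ✓; start May 5 < May 26? ✓ → yes.
W: start May 3 <= May 6? ✓; start May 3 <= May 19? ✓; start May 3 < May 26? ✓ → yes.
Z: start May 4 <= May 6? ✓; start May 4 <= May 19? ✓; start May 4 < May 26? ✓ → yes.
Result: R, W, Z.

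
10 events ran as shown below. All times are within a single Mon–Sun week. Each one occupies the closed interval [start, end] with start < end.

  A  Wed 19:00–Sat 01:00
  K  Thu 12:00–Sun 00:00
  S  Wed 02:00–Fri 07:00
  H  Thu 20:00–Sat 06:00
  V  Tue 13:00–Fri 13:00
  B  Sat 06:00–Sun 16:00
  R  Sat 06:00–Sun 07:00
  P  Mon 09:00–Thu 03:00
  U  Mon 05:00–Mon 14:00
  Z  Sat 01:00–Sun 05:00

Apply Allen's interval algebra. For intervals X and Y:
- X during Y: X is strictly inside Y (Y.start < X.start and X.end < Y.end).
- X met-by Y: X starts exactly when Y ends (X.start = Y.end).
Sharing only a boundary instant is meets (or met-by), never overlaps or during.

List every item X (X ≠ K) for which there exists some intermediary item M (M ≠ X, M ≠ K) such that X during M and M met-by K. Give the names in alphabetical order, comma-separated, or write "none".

Target K = [Thu 12:00, Sun 00:00].
Intermediaries M with M met-by K: none.
Union: none.

none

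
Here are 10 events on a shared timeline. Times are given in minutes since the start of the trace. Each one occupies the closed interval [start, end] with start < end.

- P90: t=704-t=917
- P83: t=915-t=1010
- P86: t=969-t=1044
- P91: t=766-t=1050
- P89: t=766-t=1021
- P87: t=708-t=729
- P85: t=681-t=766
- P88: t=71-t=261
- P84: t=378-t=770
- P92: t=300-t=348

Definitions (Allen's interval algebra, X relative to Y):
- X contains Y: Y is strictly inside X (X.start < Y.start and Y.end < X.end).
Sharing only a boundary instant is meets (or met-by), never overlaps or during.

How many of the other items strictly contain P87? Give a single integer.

Target P87 = [t=708, t=729].
P83 [t=915, t=1010] → after → no.
P84 [t=378, t=770] → contains → counts.
P85 [t=681, t=766] → contains → counts.
P86 [t=969, t=1044] → after → no.
P88 [t=71, t=261] → before → no.
P89 [t=766, t=1021] → after → no.
P90 [t=704, t=917] → contains → counts.
P91 [t=766, t=1050] → after → no.
P92 [t=300, t=348] → before → no.
Total: 3.

3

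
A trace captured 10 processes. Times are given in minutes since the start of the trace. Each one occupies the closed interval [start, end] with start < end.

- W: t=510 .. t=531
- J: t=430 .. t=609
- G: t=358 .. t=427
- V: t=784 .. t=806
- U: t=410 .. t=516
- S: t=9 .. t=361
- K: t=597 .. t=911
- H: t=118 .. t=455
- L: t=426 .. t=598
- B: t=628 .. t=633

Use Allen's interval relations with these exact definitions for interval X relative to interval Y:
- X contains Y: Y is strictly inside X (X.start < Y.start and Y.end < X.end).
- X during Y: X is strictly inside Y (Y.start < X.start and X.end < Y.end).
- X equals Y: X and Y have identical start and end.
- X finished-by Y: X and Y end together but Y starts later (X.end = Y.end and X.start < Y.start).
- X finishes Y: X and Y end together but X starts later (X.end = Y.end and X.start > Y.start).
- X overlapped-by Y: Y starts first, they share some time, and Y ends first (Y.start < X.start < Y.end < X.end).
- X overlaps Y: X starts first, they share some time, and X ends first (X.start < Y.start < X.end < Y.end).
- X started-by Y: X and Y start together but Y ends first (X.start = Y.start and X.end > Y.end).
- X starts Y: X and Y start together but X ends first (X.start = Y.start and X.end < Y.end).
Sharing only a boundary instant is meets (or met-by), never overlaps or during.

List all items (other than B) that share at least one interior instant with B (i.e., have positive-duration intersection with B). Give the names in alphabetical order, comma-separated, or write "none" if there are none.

Target B = [t=628, t=633].
G [t=358, t=427] → before → no.
H [t=118, t=455] → before → no.
J [t=430, t=609] → before → no.
K [t=597, t=911] → contains → yes.
L [t=426, t=598] → before → no.
S [t=9, t=361] → before → no.
U [t=410, t=516] → before → no.
V [t=784, t=806] → after → no.
W [t=510, t=531] → before → no.
Result: K.

K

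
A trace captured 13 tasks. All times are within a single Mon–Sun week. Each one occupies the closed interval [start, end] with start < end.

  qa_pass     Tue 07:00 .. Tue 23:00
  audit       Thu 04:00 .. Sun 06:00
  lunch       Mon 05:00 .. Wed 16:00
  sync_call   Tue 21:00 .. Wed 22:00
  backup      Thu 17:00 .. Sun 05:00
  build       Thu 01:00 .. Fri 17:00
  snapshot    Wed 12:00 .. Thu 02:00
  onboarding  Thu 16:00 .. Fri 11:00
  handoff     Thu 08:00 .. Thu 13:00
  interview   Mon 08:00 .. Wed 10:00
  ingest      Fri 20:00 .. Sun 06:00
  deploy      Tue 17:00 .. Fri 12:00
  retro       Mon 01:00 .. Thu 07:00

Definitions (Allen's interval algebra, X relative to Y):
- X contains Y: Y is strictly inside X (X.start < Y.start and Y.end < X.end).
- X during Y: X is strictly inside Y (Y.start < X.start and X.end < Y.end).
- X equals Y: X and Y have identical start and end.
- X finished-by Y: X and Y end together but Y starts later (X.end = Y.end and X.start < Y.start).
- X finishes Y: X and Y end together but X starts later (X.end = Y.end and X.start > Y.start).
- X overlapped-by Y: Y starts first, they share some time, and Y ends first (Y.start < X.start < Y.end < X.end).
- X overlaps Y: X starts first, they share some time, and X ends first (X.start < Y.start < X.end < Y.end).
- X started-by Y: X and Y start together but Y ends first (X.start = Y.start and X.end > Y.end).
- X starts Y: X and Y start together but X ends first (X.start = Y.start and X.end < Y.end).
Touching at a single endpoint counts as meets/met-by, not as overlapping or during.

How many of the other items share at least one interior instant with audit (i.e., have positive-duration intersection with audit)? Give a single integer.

Target audit = [Thu 04:00, Sun 06:00].
backup [Thu 17:00, Sun 05:00] → during → counts.
build [Thu 01:00, Fri 17:00] → overlaps → counts.
deploy [Tue 17:00, Fri 12:00] → overlaps → counts.
handoff [Thu 08:00, Thu 13:00] → during → counts.
ingest [Fri 20:00, Sun 06:00] → finishes → counts.
interview [Mon 08:00, Wed 10:00] → before → no.
lunch [Mon 05:00, Wed 16:00] → before → no.
onboarding [Thu 16:00, Fri 11:00] → during → counts.
qa_pass [Tue 07:00, Tue 23:00] → before → no.
retro [Mon 01:00, Thu 07:00] → overlaps → counts.
snapshot [Wed 12:00, Thu 02:00] → before → no.
sync_call [Tue 21:00, Wed 22:00] → before → no.
Total: 7.

7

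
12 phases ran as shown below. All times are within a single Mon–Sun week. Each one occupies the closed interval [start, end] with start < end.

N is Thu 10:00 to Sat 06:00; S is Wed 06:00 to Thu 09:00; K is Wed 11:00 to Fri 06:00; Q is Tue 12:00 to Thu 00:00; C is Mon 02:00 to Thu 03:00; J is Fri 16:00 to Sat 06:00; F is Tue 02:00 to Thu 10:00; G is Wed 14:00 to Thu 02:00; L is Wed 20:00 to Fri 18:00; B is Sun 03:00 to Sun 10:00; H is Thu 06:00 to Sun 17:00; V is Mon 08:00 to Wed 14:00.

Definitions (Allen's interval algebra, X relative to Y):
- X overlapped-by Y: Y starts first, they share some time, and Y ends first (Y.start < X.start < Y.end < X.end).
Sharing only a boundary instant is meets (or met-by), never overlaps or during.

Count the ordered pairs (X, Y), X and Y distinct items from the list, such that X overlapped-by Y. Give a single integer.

Checking all 132 ordered pairs for relation 'overlapped-by'; matching pairs in alphabetical order:
(F, C): F overlapped-by C ✓
(F, V): F overlapped-by V ✓
(G, Q): G overlapped-by Q ✓
(H, F): H overlapped-by F ✓
(H, K): H overlapped-by K ✓
(H, L): H overlapped-by L ✓
(H, S): H overlapped-by S ✓
(J, L): J overlapped-by L ✓
(K, C): K overlapped-by C ✓
(K, F): K overlapped-by F ✓
(K, Q): K overlapped-by Q ✓
(K, S): K overlapped-by S ✓
(K, V): K overlapped-by V ✓
(L, C): L overlapped-by C ✓
(L, F): L overlapped-by F ✓
(L, G): L overlapped-by G ✓
(L, K): L overlapped-by K ✓
(L, Q): L overlapped-by Q ✓
(L, S): L overlapped-by S ✓
(N, K): N overlapped-by K ✓
(N, L): N overlapped-by L ✓
(Q, V): Q overlapped-by V ✓
(S, C): S overlapped-by C ✓
(S, Q): S overlapped-by Q ✓
... plus 1 further pairs not listed.
Count: 25.

25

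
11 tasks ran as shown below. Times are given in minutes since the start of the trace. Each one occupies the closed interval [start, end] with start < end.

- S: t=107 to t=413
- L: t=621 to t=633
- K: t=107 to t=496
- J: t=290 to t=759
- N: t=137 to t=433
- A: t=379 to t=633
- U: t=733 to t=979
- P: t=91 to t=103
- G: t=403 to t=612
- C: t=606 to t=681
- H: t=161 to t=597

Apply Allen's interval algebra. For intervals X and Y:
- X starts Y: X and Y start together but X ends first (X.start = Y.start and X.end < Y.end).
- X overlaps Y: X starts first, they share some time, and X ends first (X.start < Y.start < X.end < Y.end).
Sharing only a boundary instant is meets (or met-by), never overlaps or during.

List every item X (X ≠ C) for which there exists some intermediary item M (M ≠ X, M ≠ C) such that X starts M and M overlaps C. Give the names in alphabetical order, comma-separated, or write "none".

Target C = [t=606, t=681].
Intermediaries M with M overlaps C: A, G.
Via A — items with X starts A: none.
Via G — items with X starts G: none.
Union: none.

none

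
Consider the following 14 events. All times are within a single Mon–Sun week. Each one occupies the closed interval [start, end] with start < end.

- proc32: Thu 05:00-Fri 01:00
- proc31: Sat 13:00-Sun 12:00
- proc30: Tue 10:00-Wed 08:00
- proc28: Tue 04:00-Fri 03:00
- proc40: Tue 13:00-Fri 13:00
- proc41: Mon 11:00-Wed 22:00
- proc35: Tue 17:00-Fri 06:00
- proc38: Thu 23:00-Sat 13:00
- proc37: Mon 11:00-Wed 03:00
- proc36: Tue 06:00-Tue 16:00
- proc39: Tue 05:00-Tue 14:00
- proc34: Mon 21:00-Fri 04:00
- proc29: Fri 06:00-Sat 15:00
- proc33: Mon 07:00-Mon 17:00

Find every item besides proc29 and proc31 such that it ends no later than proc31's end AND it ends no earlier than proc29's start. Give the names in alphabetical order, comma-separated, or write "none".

proc35, proc38, proc40

Conditions: its end is no later than proc31's end (X.end <= Sun 12:00) AND its end is no earlier than proc29's start (X.end >= Fri 06:00).
proc28: end Fri 03:00 <= Sun 12:00? ✓; end Fri 03:00 >= Fri 06:00? ✗ → no.
proc30: end Wed 08:00 <= Sun 12:00? ✓; end Wed 08:00 >= Fri 06:00? ✗ → no.
proc32: end Fri 01:00 <= Sun 12:00? ✓; end Fri 01:00 >= Fri 06:00? ✗ → no.
proc33: end Mon 17:00 <= Sun 12:00? ✓; end Mon 17:00 >= Fri 06:00? ✗ → no.
proc34: end Fri 04:00 <= Sun 12:00? ✓; end Fri 04:00 >= Fri 06:00? ✗ → no.
proc35: end Fri 06:00 <= Sun 12:00? ✓; end Fri 06:00 >= Fri 06:00? ✓ → yes.
proc36: end Tue 16:00 <= Sun 12:00? ✓; end Tue 16:00 >= Fri 06:00? ✗ → no.
proc37: end Wed 03:00 <= Sun 12:00? ✓; end Wed 03:00 >= Fri 06:00? ✗ → no.
proc38: end Sat 13:00 <= Sun 12:00? ✓; end Sat 13:00 >= Fri 06:00? ✓ → yes.
proc39: end Tue 14:00 <= Sun 12:00? ✓; end Tue 14:00 >= Fri 06:00? ✗ → no.
proc40: end Fri 13:00 <= Sun 12:00? ✓; end Fri 13:00 >= Fri 06:00? ✓ → yes.
proc41: end Wed 22:00 <= Sun 12:00? ✓; end Wed 22:00 >= Fri 06:00? ✗ → no.
Result: proc35, proc38, proc40.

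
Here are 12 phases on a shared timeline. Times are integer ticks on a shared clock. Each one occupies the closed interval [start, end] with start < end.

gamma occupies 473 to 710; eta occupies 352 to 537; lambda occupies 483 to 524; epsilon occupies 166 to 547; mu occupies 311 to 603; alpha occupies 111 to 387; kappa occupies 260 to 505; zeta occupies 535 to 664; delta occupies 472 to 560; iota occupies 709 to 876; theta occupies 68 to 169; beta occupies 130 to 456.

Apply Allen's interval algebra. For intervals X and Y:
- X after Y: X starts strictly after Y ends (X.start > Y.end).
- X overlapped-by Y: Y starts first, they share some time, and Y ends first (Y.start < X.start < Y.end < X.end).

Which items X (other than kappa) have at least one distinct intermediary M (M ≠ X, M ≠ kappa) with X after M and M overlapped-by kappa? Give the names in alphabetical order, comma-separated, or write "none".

iota, zeta

Target kappa = [260, 505].
Intermediaries M with M overlapped-by kappa: delta, eta, gamma, lambda, mu.
Via delta — items with X after delta: iota.
Via eta — items with X after eta: iota.
Via gamma — items with X after gamma: none.
Via lambda — items with X after lambda: iota, zeta.
Via mu — items with X after mu: iota.
Union: iota, zeta.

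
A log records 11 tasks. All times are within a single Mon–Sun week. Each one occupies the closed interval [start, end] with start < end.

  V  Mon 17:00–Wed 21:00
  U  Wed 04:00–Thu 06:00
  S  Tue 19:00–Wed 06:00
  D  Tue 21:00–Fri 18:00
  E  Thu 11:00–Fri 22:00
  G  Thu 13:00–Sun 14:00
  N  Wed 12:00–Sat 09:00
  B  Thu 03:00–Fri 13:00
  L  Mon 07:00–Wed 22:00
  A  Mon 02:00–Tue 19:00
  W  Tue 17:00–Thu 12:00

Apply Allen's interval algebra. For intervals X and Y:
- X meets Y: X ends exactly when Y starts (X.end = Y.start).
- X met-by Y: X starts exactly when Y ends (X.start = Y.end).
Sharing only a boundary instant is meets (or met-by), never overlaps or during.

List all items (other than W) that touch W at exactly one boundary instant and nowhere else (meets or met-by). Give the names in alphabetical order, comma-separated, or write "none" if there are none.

none

Target W = [Tue 17:00, Thu 12:00].
A [Mon 02:00, Tue 19:00] → overlaps → no.
B [Thu 03:00, Fri 13:00] → overlapped-by → no.
D [Tue 21:00, Fri 18:00] → overlapped-by → no.
E [Thu 11:00, Fri 22:00] → overlapped-by → no.
G [Thu 13:00, Sun 14:00] → after → no.
L [Mon 07:00, Wed 22:00] → overlaps → no.
N [Wed 12:00, Sat 09:00] → overlapped-by → no.
S [Tue 19:00, Wed 06:00] → during → no.
U [Wed 04:00, Thu 06:00] → during → no.
V [Mon 17:00, Wed 21:00] → overlaps → no.
Result: none.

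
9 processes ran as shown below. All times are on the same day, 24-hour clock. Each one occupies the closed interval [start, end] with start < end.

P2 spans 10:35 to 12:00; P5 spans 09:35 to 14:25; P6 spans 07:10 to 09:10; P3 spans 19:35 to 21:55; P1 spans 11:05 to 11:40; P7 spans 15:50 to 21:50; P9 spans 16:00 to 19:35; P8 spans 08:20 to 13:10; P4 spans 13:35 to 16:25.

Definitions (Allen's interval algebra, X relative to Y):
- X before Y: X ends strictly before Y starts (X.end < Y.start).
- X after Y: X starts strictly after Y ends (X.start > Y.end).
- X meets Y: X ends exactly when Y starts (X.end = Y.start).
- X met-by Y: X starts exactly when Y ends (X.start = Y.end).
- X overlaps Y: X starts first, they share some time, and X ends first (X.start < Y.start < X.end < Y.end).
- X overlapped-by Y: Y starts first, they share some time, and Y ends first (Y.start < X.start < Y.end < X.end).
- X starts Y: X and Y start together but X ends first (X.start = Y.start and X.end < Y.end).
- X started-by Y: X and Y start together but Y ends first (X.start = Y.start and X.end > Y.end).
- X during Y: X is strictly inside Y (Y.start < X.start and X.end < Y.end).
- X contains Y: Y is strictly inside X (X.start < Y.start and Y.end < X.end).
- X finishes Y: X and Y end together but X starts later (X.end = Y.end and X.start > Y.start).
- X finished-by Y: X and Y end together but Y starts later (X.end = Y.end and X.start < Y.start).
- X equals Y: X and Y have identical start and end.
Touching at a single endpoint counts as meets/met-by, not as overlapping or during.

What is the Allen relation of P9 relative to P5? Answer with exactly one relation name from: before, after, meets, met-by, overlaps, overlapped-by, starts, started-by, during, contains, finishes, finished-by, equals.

P9 = [16:00, 19:35]; P5 = [09:35, 14:25].
Compare endpoints: P9.start > P5.start, P9.start > P5.end, P9.end > P5.start, P9.end > P5.end.
That pattern is 'after'.

after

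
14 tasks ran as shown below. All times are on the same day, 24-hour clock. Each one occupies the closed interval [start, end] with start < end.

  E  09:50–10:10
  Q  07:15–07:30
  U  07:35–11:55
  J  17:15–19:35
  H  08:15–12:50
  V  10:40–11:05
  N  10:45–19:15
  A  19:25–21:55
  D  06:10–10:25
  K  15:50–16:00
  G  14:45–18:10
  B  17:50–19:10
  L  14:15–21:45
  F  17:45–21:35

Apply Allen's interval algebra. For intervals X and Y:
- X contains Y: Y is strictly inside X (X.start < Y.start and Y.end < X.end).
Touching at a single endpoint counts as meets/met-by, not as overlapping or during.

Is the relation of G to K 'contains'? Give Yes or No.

G = [14:45, 18:10], K = [15:50, 16:00].
Actual relation of G to K: contains.
Asked whether 'contains' holds → Yes.

Yes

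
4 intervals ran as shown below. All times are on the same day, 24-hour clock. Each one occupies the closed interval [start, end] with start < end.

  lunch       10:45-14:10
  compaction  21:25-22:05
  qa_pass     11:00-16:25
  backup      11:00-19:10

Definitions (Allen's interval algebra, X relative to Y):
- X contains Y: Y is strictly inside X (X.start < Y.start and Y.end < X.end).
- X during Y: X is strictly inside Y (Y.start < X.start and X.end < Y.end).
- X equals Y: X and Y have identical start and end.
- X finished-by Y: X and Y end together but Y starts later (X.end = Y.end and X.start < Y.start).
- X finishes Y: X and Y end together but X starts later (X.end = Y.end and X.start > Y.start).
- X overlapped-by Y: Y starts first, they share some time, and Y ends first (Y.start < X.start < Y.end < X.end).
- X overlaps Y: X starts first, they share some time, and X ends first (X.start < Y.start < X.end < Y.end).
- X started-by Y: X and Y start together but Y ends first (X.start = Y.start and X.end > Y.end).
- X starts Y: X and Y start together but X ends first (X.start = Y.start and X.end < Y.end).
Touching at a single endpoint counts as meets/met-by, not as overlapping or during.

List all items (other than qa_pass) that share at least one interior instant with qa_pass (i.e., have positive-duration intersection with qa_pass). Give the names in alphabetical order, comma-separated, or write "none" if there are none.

Target qa_pass = [11:00, 16:25].
backup [11:00, 19:10] → started-by → yes.
compaction [21:25, 22:05] → after → no.
lunch [10:45, 14:10] → overlaps → yes.
Result: backup, lunch.

backup, lunch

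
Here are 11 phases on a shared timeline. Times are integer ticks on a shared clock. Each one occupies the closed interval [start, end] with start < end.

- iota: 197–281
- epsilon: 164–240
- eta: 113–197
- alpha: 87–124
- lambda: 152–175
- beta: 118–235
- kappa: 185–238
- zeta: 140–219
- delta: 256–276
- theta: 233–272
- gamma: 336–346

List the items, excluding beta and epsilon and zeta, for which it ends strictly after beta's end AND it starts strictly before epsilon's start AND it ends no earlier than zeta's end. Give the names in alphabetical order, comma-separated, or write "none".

none

Conditions: its end is strictly after beta's end (X.end > 235) AND its start is strictly before epsilon's start (X.start < 164) AND its end is no earlier than zeta's end (X.end >= 219).
alpha: end 124 > 235? ✗; start 87 < 164? ✓; end 124 >= 219? ✗ → no.
delta: end 276 > 235? ✓; start 256 < 164? ✗; end 276 >= 219? ✓ → no.
eta: end 197 > 235? ✗; start 113 < 164? ✓; end 197 >= 219? ✗ → no.
gamma: end 346 > 235? ✓; start 336 < 164? ✗; end 346 >= 219? ✓ → no.
iota: end 281 > 235? ✓; start 197 < 164? ✗; end 281 >= 219? ✓ → no.
kappa: end 238 > 235? ✓; start 185 < 164? ✗; end 238 >= 219? ✓ → no.
lambda: end 175 > 235? ✗; start 152 < 164? ✓; end 175 >= 219? ✗ → no.
theta: end 272 > 235? ✓; start 233 < 164? ✗; end 272 >= 219? ✓ → no.
Result: none.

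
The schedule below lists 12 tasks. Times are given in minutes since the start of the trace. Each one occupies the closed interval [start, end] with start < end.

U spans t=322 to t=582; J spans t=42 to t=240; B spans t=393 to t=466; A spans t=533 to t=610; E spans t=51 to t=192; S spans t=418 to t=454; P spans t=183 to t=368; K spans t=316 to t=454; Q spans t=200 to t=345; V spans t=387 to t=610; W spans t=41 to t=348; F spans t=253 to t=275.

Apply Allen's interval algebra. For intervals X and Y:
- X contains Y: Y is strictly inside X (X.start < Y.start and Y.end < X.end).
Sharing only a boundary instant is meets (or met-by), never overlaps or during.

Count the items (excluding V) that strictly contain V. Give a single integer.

Target V = [t=387, t=610].
A [t=533, t=610] → finishes → no.
B [t=393, t=466] → during → no.
E [t=51, t=192] → before → no.
F [t=253, t=275] → before → no.
J [t=42, t=240] → before → no.
K [t=316, t=454] → overlaps → no.
P [t=183, t=368] → before → no.
Q [t=200, t=345] → before → no.
S [t=418, t=454] → during → no.
U [t=322, t=582] → overlaps → no.
W [t=41, t=348] → before → no.
Total: 0.

0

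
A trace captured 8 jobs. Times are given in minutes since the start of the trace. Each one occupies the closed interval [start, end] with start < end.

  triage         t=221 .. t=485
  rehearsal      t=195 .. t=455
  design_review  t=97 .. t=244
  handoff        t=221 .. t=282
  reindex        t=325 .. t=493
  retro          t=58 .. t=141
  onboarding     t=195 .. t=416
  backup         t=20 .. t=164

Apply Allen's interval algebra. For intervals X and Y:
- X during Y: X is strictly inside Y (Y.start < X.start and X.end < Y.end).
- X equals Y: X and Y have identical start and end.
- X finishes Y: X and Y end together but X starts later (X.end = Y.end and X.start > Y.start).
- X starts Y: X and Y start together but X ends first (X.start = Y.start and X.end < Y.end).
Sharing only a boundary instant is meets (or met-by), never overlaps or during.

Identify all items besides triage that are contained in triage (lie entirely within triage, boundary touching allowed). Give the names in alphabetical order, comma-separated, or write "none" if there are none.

handoff

Target triage = [t=221, t=485].
backup [t=20, t=164] → before → no.
design_review [t=97, t=244] → overlaps → no.
handoff [t=221, t=282] → starts → yes.
onboarding [t=195, t=416] → overlaps → no.
rehearsal [t=195, t=455] → overlaps → no.
reindex [t=325, t=493] → overlapped-by → no.
retro [t=58, t=141] → before → no.
Result: handoff.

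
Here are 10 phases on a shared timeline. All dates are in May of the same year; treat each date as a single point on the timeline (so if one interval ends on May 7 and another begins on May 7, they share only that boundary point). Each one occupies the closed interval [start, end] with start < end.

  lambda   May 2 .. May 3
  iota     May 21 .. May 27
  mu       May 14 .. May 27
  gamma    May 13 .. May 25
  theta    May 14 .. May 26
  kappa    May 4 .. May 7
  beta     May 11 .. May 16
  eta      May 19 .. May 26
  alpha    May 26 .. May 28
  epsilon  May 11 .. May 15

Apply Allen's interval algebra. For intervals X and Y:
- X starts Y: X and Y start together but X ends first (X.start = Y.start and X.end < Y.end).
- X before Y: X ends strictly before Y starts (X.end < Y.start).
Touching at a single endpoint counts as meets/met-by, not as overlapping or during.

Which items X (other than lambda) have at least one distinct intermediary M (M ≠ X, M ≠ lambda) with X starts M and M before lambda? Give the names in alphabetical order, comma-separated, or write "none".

Target lambda = [May 2, May 3].
Intermediaries M with M before lambda: none.
Union: none.

none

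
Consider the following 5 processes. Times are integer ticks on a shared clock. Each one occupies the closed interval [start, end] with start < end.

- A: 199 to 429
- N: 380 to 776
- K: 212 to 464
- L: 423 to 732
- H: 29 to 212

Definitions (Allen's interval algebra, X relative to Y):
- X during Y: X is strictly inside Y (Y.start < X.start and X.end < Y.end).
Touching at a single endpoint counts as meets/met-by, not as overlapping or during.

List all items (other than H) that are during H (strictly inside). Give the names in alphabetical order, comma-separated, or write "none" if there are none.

none

Target H = [29, 212].
A [199, 429] → overlapped-by → no.
K [212, 464] → met-by → no.
L [423, 732] → after → no.
N [380, 776] → after → no.
Result: none.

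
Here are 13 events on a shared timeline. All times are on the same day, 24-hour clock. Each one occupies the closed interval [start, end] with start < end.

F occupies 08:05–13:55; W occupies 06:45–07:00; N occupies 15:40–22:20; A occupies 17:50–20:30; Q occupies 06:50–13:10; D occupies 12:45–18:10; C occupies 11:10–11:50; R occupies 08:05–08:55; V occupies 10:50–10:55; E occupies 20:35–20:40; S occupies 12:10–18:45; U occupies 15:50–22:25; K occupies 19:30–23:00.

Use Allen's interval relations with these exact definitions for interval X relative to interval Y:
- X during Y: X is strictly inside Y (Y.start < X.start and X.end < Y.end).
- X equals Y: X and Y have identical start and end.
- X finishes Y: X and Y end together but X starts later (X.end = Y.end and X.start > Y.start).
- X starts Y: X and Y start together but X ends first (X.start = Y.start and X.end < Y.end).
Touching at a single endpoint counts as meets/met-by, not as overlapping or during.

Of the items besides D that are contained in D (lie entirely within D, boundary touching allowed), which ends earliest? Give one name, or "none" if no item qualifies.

Target D = [12:45, 18:10].
A [17:50, 20:30] → overlapped-by → excluded.
C [11:10, 11:50] → before → excluded.
E [20:35, 20:40] → after → excluded.
F [08:05, 13:55] → overlaps → excluded.
K [19:30, 23:00] → after → excluded.
N [15:40, 22:20] → overlapped-by → excluded.
Q [06:50, 13:10] → overlaps → excluded.
R [08:05, 08:55] → before → excluded.
S [12:10, 18:45] → contains → excluded.
U [15:50, 22:25] → overlapped-by → excluded.
V [10:50, 10:55] → before → excluded.
W [06:45, 07:00] → before → excluded.
No candidates → none.

none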